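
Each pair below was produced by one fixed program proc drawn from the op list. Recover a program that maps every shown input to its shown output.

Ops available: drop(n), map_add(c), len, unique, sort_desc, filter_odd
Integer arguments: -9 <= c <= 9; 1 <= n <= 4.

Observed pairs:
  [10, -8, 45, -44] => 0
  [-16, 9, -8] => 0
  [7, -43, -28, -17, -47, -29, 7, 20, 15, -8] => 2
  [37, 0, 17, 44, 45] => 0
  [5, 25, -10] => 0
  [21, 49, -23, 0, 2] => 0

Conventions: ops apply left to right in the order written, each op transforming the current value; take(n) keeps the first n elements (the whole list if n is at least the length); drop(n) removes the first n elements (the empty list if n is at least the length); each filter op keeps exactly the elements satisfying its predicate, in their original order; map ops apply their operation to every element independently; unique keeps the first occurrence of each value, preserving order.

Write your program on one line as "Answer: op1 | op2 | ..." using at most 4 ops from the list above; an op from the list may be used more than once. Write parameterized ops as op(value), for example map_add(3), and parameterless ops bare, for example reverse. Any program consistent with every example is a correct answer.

drop(1) | drop(4) | drop(3) | len

Check, running the answer program on each example:
  [10, -8, 45, -44] -> [-8, 45, -44] -> [] -> [] -> 0
  [-16, 9, -8] -> [9, -8] -> [] -> [] -> 0
  [7, -43, -28, -17, -47, -29, 7, 20, 15, -8] -> [-43, -28, -17, -47, -29, 7, 20, 15, -8] -> [-29, 7, 20, 15, -8] -> [15, -8] -> 2
  [37, 0, 17, 44, 45] -> [0, 17, 44, 45] -> [] -> [] -> 0
  [5, 25, -10] -> [25, -10] -> [] -> [] -> 0
  [21, 49, -23, 0, 2] -> [49, -23, 0, 2] -> [] -> [] -> 0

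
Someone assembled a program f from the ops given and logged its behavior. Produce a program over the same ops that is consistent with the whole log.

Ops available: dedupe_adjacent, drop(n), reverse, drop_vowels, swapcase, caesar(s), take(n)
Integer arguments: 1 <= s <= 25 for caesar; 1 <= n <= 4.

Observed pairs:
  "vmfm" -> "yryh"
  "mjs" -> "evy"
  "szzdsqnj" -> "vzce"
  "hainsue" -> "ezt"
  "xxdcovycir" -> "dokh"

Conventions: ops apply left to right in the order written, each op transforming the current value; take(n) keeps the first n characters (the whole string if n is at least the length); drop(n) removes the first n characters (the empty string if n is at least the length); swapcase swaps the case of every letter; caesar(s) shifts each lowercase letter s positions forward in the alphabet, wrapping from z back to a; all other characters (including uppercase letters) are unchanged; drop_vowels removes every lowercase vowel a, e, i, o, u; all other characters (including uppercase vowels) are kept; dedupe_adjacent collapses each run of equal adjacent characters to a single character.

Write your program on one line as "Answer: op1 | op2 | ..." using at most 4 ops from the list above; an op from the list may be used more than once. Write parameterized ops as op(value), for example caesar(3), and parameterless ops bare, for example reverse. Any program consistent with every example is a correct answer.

reverse | drop_vowels | caesar(12) | take(4)

Check, running the answer program on each example:
  "vmfm" -> "mfmv" -> "mfmv" -> "yryh" -> "yryh"
  "mjs" -> "sjm" -> "sjm" -> "evy" -> "evy"
  "szzdsqnj" -> "jnqsdzzs" -> "jnqsdzzs" -> "vzceplle" -> "vzce"
  "hainsue" -> "eusniah" -> "snh" -> "ezt" -> "ezt"
  "xxdcovycir" -> "ricyvocdxx" -> "rcyvcdxx" -> "dokhopjj" -> "dokh"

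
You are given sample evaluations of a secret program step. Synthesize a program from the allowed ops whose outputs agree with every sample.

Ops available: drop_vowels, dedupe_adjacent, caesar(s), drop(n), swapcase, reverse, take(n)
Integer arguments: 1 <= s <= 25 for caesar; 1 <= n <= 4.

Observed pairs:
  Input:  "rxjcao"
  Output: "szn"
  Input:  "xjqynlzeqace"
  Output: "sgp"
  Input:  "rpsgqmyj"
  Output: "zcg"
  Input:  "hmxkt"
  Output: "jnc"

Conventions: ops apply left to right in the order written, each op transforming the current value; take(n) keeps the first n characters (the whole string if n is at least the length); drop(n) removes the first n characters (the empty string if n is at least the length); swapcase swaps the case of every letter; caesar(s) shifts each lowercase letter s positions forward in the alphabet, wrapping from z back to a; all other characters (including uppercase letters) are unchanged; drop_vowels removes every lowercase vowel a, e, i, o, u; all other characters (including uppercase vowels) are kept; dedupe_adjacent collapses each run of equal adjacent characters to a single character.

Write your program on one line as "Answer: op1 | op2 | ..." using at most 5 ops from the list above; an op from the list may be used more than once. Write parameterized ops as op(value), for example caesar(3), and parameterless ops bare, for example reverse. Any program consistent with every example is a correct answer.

drop_vowels | reverse | caesar(16) | drop_vowels | take(3)

Check, running the answer program on each example:
  "rxjcao" -> "rxjc" -> "cjxr" -> "sznh" -> "sznh" -> "szn"
  "xjqynlzeqace" -> "xjqynlzqc" -> "cqzlnyqjx" -> "sgpbdogzn" -> "sgpbdgzn" -> "sgp"
  "rpsgqmyj" -> "rpsgqmyj" -> "jymqgspr" -> "zocgwifh" -> "zcgwfh" -> "zcg"
  "hmxkt" -> "hmxkt" -> "tkxmh" -> "jancx" -> "jncx" -> "jnc"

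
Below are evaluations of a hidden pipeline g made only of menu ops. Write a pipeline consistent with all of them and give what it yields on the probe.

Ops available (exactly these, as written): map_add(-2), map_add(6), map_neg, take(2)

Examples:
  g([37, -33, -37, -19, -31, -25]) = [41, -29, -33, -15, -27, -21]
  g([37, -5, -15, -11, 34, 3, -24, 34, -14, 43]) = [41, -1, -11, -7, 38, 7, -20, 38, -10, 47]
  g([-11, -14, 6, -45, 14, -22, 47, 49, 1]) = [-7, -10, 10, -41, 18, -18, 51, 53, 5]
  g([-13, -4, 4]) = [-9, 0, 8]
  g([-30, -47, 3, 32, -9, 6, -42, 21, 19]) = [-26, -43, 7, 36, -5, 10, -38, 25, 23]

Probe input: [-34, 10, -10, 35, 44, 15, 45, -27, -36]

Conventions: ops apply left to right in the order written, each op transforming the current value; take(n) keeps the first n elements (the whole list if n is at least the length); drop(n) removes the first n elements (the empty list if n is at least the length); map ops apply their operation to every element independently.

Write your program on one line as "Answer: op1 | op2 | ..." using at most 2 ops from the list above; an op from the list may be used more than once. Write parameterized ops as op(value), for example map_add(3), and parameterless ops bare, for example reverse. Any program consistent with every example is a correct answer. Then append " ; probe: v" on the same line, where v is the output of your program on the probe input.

map_add(6) | map_add(-2) ; probe: [-30, 14, -6, 39, 48, 19, 49, -23, -32]

Check, running the answer program on each example:
  [37, -33, -37, -19, -31, -25] -> [43, -27, -31, -13, -25, -19] -> [41, -29, -33, -15, -27, -21]
  [37, -5, -15, -11, 34, 3, -24, 34, -14, 43] -> [43, 1, -9, -5, 40, 9, -18, 40, -8, 49] -> [41, -1, -11, -7, 38, 7, -20, 38, -10, 47]
  [-11, -14, 6, -45, 14, -22, 47, 49, 1] -> [-5, -8, 12, -39, 20, -16, 53, 55, 7] -> [-7, -10, 10, -41, 18, -18, 51, 53, 5]
  [-13, -4, 4] -> [-7, 2, 10] -> [-9, 0, 8]
  [-30, -47, 3, 32, -9, 6, -42, 21, 19] -> [-24, -41, 9, 38, -3, 12, -36, 27, 25] -> [-26, -43, 7, 36, -5, 10, -38, 25, 23]
  probe: [-34, 10, -10, 35, 44, 15, 45, -27, -36] -> [-28, 16, -4, 41, 50, 21, 51, -21, -30] -> [-30, 14, -6, 39, 48, 19, 49, -23, -32]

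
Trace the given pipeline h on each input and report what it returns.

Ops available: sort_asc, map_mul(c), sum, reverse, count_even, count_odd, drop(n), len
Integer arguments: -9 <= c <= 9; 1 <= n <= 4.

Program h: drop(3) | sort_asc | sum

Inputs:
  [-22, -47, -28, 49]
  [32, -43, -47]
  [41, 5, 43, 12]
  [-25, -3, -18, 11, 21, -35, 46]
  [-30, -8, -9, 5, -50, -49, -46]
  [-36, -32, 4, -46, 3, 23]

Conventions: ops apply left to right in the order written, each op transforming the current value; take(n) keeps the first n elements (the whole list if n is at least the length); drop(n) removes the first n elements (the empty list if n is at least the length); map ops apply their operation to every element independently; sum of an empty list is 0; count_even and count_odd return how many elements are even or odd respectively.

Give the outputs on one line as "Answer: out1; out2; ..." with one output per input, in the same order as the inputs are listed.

49; 0; 12; 43; -140; -20

Execution, op by op:
  [-22, -47, -28, 49] -> [49] -> [49] -> 49
  [32, -43, -47] -> [] -> [] -> 0
  [41, 5, 43, 12] -> [12] -> [12] -> 12
  [-25, -3, -18, 11, 21, -35, 46] -> [11, 21, -35, 46] -> [-35, 11, 21, 46] -> 43
  [-30, -8, -9, 5, -50, -49, -46] -> [5, -50, -49, -46] -> [-50, -49, -46, 5] -> -140
  [-36, -32, 4, -46, 3, 23] -> [-46, 3, 23] -> [-46, 3, 23] -> -20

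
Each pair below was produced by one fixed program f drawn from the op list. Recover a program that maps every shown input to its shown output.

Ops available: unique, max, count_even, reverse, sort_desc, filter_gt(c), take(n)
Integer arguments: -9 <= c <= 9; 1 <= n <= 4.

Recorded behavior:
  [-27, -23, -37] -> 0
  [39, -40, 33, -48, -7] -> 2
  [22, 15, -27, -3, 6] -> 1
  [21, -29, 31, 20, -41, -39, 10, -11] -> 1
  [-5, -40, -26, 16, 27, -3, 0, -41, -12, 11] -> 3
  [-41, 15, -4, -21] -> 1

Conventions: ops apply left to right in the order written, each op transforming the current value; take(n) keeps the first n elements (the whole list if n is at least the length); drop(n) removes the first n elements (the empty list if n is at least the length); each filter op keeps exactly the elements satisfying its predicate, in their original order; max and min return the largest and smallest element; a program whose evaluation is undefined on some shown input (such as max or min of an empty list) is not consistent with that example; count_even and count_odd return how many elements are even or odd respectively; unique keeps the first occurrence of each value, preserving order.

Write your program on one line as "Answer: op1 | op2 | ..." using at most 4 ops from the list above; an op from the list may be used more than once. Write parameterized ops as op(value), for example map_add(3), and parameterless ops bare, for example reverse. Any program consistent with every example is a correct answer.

take(4) | reverse | count_even

Check, running the answer program on each example:
  [-27, -23, -37] -> [-27, -23, -37] -> [-37, -23, -27] -> 0
  [39, -40, 33, -48, -7] -> [39, -40, 33, -48] -> [-48, 33, -40, 39] -> 2
  [22, 15, -27, -3, 6] -> [22, 15, -27, -3] -> [-3, -27, 15, 22] -> 1
  [21, -29, 31, 20, -41, -39, 10, -11] -> [21, -29, 31, 20] -> [20, 31, -29, 21] -> 1
  [-5, -40, -26, 16, 27, -3, 0, -41, -12, 11] -> [-5, -40, -26, 16] -> [16, -26, -40, -5] -> 3
  [-41, 15, -4, -21] -> [-41, 15, -4, -21] -> [-21, -4, 15, -41] -> 1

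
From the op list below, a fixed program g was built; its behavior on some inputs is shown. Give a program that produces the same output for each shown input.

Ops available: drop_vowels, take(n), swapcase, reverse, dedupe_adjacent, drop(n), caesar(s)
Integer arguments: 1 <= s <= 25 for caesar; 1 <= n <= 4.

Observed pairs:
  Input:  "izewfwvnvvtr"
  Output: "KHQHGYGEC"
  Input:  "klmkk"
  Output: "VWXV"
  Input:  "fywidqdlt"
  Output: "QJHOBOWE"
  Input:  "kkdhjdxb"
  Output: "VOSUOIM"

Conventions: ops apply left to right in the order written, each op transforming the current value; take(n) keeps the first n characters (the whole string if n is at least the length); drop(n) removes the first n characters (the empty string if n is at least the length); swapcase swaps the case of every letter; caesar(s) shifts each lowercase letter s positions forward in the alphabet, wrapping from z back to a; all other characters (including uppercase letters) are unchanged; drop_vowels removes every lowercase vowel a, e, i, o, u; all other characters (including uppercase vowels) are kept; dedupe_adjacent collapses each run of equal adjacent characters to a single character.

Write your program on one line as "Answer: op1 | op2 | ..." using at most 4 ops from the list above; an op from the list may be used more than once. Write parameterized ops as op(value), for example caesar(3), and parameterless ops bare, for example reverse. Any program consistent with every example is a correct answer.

drop_vowels | caesar(11) | swapcase | dedupe_adjacent

Check, running the answer program on each example:
  "izewfwvnvvtr" -> "zwfwvnvvtr" -> "khqhgyggec" -> "KHQHGYGGEC" -> "KHQHGYGEC"
  "klmkk" -> "klmkk" -> "vwxvv" -> "VWXVV" -> "VWXV"
  "fywidqdlt" -> "fywdqdlt" -> "qjhobowe" -> "QJHOBOWE" -> "QJHOBOWE"
  "kkdhjdxb" -> "kkdhjdxb" -> "vvosuoim" -> "VVOSUOIM" -> "VOSUOIM"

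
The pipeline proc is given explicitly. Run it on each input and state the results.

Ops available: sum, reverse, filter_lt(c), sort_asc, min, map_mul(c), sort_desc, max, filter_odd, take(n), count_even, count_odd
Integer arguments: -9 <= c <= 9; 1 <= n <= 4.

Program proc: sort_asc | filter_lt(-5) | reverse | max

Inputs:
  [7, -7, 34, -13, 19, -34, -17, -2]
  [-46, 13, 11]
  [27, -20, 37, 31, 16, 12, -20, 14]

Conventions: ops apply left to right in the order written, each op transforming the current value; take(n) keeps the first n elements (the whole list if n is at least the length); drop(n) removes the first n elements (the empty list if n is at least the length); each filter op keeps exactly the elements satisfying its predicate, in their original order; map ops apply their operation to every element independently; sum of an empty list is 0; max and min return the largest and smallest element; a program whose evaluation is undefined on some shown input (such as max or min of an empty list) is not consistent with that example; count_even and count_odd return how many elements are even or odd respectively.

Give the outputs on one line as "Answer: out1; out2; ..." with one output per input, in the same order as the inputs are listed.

-7; -46; -20

Execution, op by op:
  [7, -7, 34, -13, 19, -34, -17, -2] -> [-34, -17, -13, -7, -2, 7, 19, 34] -> [-34, -17, -13, -7] -> [-7, -13, -17, -34] -> -7
  [-46, 13, 11] -> [-46, 11, 13] -> [-46] -> [-46] -> -46
  [27, -20, 37, 31, 16, 12, -20, 14] -> [-20, -20, 12, 14, 16, 27, 31, 37] -> [-20, -20] -> [-20, -20] -> -20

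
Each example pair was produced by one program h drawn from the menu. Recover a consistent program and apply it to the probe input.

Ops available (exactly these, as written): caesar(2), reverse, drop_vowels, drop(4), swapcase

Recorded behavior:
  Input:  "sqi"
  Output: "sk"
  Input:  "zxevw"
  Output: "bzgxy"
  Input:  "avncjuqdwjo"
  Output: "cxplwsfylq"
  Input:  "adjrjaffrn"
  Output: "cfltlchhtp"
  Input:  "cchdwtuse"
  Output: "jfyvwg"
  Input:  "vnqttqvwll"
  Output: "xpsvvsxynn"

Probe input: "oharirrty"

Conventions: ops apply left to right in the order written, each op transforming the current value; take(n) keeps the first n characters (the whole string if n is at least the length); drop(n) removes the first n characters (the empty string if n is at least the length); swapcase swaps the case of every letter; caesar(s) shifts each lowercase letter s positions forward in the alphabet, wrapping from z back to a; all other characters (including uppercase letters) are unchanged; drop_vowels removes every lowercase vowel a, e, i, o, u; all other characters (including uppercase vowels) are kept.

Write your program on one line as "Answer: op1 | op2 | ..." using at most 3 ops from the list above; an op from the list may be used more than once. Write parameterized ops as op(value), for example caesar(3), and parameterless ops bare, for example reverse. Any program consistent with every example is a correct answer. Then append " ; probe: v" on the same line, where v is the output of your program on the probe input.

caesar(2) | drop_vowels ; probe: "qjctkttv"

Check, running the answer program on each example:
  "sqi" -> "usk" -> "sk"
  "zxevw" -> "bzgxy" -> "bzgxy"
  "avncjuqdwjo" -> "cxpelwsfylq" -> "cxplwsfylq"
  "adjrjaffrn" -> "cfltlchhtp" -> "cfltlchhtp"
  "cchdwtuse" -> "eejfyvwug" -> "jfyvwg"
  "vnqttqvwll" -> "xpsvvsxynn" -> "xpsvvsxynn"
  probe: "oharirrty" -> "qjctkttva" -> "qjctkttv"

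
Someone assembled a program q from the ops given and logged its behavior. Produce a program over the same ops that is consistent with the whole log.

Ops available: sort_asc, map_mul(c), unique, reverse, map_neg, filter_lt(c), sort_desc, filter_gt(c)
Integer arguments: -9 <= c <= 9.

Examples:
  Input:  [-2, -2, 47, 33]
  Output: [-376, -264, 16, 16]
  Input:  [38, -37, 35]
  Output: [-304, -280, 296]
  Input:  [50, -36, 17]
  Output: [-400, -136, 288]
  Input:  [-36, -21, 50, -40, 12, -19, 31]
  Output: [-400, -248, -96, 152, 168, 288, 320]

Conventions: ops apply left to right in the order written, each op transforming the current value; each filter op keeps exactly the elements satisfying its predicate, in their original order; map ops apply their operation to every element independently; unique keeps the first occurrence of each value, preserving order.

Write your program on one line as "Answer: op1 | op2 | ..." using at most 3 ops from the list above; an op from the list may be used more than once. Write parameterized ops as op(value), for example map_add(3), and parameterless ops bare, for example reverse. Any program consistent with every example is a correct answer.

sort_asc | map_mul(-8) | reverse

Check, running the answer program on each example:
  [-2, -2, 47, 33] -> [-2, -2, 33, 47] -> [16, 16, -264, -376] -> [-376, -264, 16, 16]
  [38, -37, 35] -> [-37, 35, 38] -> [296, -280, -304] -> [-304, -280, 296]
  [50, -36, 17] -> [-36, 17, 50] -> [288, -136, -400] -> [-400, -136, 288]
  [-36, -21, 50, -40, 12, -19, 31] -> [-40, -36, -21, -19, 12, 31, 50] -> [320, 288, 168, 152, -96, -248, -400] -> [-400, -248, -96, 152, 168, 288, 320]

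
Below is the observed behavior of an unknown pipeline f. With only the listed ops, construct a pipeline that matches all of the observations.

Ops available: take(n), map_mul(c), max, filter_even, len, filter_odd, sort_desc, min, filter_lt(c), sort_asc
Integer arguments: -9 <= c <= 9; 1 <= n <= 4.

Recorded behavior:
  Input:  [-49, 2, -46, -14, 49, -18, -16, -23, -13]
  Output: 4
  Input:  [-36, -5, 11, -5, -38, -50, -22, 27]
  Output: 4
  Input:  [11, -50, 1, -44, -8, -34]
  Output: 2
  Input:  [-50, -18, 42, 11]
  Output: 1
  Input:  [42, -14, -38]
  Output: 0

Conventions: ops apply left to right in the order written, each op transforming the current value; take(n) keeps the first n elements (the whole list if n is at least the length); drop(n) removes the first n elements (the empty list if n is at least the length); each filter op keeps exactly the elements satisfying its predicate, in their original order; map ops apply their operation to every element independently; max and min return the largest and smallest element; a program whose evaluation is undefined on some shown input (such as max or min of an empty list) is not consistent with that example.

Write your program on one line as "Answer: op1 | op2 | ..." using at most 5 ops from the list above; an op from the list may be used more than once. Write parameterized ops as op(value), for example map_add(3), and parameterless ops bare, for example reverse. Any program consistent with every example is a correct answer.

filter_odd | map_mul(6) | map_mul(-3) | len

Check, running the answer program on each example:
  [-49, 2, -46, -14, 49, -18, -16, -23, -13] -> [-49, 49, -23, -13] -> [-294, 294, -138, -78] -> [882, -882, 414, 234] -> 4
  [-36, -5, 11, -5, -38, -50, -22, 27] -> [-5, 11, -5, 27] -> [-30, 66, -30, 162] -> [90, -198, 90, -486] -> 4
  [11, -50, 1, -44, -8, -34] -> [11, 1] -> [66, 6] -> [-198, -18] -> 2
  [-50, -18, 42, 11] -> [11] -> [66] -> [-198] -> 1
  [42, -14, -38] -> [] -> [] -> [] -> 0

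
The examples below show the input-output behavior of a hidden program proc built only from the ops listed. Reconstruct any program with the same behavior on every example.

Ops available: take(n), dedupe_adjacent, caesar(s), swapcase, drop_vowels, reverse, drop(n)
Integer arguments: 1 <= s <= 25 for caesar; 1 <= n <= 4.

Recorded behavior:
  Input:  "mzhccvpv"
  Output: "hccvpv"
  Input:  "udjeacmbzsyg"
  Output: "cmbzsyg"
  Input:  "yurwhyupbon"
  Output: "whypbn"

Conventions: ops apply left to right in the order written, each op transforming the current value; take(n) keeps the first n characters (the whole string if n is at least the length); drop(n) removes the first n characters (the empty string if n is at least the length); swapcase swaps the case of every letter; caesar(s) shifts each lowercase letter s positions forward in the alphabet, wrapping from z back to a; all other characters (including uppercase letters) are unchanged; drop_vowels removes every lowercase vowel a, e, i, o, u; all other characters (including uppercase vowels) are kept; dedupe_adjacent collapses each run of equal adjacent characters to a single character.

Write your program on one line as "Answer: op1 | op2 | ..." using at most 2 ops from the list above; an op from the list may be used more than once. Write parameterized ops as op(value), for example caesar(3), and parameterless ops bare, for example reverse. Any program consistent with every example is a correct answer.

drop_vowels | drop(2)

Check, running the answer program on each example:
  "mzhccvpv" -> "mzhccvpv" -> "hccvpv"
  "udjeacmbzsyg" -> "djcmbzsyg" -> "cmbzsyg"
  "yurwhyupbon" -> "yrwhypbn" -> "whypbn"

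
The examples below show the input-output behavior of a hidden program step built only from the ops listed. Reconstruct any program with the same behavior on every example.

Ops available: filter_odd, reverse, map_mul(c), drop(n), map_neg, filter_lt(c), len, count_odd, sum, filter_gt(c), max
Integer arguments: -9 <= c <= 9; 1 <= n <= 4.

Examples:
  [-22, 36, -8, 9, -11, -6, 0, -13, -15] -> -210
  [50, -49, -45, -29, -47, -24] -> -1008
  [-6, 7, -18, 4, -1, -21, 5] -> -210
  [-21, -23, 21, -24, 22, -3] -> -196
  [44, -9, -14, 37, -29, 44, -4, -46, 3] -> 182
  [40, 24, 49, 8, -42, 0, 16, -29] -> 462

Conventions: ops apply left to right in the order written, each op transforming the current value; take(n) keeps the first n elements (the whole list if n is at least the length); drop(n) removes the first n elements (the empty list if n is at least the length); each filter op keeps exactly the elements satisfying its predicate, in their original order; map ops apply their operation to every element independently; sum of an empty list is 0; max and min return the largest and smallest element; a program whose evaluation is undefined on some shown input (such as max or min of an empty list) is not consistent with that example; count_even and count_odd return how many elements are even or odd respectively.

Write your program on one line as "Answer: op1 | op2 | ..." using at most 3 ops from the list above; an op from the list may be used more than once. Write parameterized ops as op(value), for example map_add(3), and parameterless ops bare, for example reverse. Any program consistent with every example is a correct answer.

map_mul(7) | sum

Check, running the answer program on each example:
  [-22, 36, -8, 9, -11, -6, 0, -13, -15] -> [-154, 252, -56, 63, -77, -42, 0, -91, -105] -> -210
  [50, -49, -45, -29, -47, -24] -> [350, -343, -315, -203, -329, -168] -> -1008
  [-6, 7, -18, 4, -1, -21, 5] -> [-42, 49, -126, 28, -7, -147, 35] -> -210
  [-21, -23, 21, -24, 22, -3] -> [-147, -161, 147, -168, 154, -21] -> -196
  [44, -9, -14, 37, -29, 44, -4, -46, 3] -> [308, -63, -98, 259, -203, 308, -28, -322, 21] -> 182
  [40, 24, 49, 8, -42, 0, 16, -29] -> [280, 168, 343, 56, -294, 0, 112, -203] -> 462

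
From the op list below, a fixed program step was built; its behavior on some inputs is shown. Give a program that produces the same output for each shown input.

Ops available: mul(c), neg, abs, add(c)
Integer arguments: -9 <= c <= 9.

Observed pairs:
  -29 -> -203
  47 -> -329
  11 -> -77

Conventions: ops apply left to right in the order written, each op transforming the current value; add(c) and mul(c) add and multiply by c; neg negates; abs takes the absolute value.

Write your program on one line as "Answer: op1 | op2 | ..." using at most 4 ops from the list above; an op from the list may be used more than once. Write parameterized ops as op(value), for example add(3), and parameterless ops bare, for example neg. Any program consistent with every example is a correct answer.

abs | mul(7) | neg

Check, running the answer program on each example:
  -29 -> 29 -> 203 -> -203
  47 -> 47 -> 329 -> -329
  11 -> 11 -> 77 -> -77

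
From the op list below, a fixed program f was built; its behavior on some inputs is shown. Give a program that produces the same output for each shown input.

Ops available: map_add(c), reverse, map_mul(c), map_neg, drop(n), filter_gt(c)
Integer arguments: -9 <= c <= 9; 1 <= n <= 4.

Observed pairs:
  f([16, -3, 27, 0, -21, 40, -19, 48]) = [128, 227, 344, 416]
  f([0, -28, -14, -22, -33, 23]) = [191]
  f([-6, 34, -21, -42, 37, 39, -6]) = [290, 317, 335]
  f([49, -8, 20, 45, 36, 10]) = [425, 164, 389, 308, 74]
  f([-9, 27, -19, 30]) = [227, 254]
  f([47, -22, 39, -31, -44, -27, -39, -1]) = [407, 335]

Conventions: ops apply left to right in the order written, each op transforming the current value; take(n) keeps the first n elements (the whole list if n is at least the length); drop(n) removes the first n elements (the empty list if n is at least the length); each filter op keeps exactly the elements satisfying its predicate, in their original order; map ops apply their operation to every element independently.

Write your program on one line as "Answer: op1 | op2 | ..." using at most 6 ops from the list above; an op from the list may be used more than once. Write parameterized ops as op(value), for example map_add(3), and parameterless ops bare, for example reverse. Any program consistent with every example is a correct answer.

map_add(8) | map_add(-9) | filter_gt(2) | map_mul(-9) | map_neg | map_add(-7)

Check, running the answer program on each example:
  [16, -3, 27, 0, -21, 40, -19, 48] -> [24, 5, 35, 8, -13, 48, -11, 56] -> [15, -4, 26, -1, -22, 39, -20, 47] -> [15, 26, 39, 47] -> [-135, -234, -351, -423] -> [135, 234, 351, 423] -> [128, 227, 344, 416]
  [0, -28, -14, -22, -33, 23] -> [8, -20, -6, -14, -25, 31] -> [-1, -29, -15, -23, -34, 22] -> [22] -> [-198] -> [198] -> [191]
  [-6, 34, -21, -42, 37, 39, -6] -> [2, 42, -13, -34, 45, 47, 2] -> [-7, 33, -22, -43, 36, 38, -7] -> [33, 36, 38] -> [-297, -324, -342] -> [297, 324, 342] -> [290, 317, 335]
  [49, -8, 20, 45, 36, 10] -> [57, 0, 28, 53, 44, 18] -> [48, -9, 19, 44, 35, 9] -> [48, 19, 44, 35, 9] -> [-432, -171, -396, -315, -81] -> [432, 171, 396, 315, 81] -> [425, 164, 389, 308, 74]
  [-9, 27, -19, 30] -> [-1, 35, -11, 38] -> [-10, 26, -20, 29] -> [26, 29] -> [-234, -261] -> [234, 261] -> [227, 254]
  [47, -22, 39, -31, -44, -27, -39, -1] -> [55, -14, 47, -23, -36, -19, -31, 7] -> [46, -23, 38, -32, -45, -28, -40, -2] -> [46, 38] -> [-414, -342] -> [414, 342] -> [407, 335]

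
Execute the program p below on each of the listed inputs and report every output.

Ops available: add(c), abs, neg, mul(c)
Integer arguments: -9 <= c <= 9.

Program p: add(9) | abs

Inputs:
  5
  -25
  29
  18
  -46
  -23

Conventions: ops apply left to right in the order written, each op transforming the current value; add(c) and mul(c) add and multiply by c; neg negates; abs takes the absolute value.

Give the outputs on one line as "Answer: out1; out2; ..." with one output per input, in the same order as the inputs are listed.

Execution, op by op:
  5 -> 14 -> 14
  -25 -> -16 -> 16
  29 -> 38 -> 38
  18 -> 27 -> 27
  -46 -> -37 -> 37
  -23 -> -14 -> 14

14; 16; 38; 27; 37; 14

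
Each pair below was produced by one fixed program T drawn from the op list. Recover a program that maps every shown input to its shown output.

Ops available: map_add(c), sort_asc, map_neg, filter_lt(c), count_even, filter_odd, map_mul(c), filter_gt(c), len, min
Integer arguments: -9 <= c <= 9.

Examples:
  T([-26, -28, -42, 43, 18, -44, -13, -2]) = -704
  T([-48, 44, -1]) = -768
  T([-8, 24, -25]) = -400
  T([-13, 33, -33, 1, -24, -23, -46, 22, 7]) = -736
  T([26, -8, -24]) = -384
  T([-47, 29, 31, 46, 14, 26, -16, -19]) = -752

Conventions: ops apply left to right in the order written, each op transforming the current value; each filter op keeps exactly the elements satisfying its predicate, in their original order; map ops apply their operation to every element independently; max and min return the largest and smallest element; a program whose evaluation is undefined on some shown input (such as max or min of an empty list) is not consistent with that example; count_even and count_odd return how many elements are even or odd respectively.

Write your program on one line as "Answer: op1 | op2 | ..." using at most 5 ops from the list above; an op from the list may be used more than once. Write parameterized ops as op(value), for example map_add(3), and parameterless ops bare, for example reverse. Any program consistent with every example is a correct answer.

sort_asc | map_mul(-8) | map_mul(-2) | min

Check, running the answer program on each example:
  [-26, -28, -42, 43, 18, -44, -13, -2] -> [-44, -42, -28, -26, -13, -2, 18, 43] -> [352, 336, 224, 208, 104, 16, -144, -344] -> [-704, -672, -448, -416, -208, -32, 288, 688] -> -704
  [-48, 44, -1] -> [-48, -1, 44] -> [384, 8, -352] -> [-768, -16, 704] -> -768
  [-8, 24, -25] -> [-25, -8, 24] -> [200, 64, -192] -> [-400, -128, 384] -> -400
  [-13, 33, -33, 1, -24, -23, -46, 22, 7] -> [-46, -33, -24, -23, -13, 1, 7, 22, 33] -> [368, 264, 192, 184, 104, -8, -56, -176, -264] -> [-736, -528, -384, -368, -208, 16, 112, 352, 528] -> -736
  [26, -8, -24] -> [-24, -8, 26] -> [192, 64, -208] -> [-384, -128, 416] -> -384
  [-47, 29, 31, 46, 14, 26, -16, -19] -> [-47, -19, -16, 14, 26, 29, 31, 46] -> [376, 152, 128, -112, -208, -232, -248, -368] -> [-752, -304, -256, 224, 416, 464, 496, 736] -> -752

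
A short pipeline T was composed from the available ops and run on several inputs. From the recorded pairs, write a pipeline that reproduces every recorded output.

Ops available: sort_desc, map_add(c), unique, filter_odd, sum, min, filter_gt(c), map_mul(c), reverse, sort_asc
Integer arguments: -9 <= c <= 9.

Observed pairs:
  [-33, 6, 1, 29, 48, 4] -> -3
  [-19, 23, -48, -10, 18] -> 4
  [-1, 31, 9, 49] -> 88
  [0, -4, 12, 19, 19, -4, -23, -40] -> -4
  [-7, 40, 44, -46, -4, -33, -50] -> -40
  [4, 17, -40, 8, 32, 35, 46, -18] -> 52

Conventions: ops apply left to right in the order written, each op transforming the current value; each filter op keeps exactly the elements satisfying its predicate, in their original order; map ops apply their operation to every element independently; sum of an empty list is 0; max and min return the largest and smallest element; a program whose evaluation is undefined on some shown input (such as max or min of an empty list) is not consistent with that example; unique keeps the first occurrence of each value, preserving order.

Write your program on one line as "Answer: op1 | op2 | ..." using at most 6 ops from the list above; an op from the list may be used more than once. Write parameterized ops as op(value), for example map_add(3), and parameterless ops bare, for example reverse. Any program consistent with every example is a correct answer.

reverse | sort_desc | filter_odd | unique | sum

Check, running the answer program on each example:
  [-33, 6, 1, 29, 48, 4] -> [4, 48, 29, 1, 6, -33] -> [48, 29, 6, 4, 1, -33] -> [29, 1, -33] -> [29, 1, -33] -> -3
  [-19, 23, -48, -10, 18] -> [18, -10, -48, 23, -19] -> [23, 18, -10, -19, -48] -> [23, -19] -> [23, -19] -> 4
  [-1, 31, 9, 49] -> [49, 9, 31, -1] -> [49, 31, 9, -1] -> [49, 31, 9, -1] -> [49, 31, 9, -1] -> 88
  [0, -4, 12, 19, 19, -4, -23, -40] -> [-40, -23, -4, 19, 19, 12, -4, 0] -> [19, 19, 12, 0, -4, -4, -23, -40] -> [19, 19, -23] -> [19, -23] -> -4
  [-7, 40, 44, -46, -4, -33, -50] -> [-50, -33, -4, -46, 44, 40, -7] -> [44, 40, -4, -7, -33, -46, -50] -> [-7, -33] -> [-7, -33] -> -40
  [4, 17, -40, 8, 32, 35, 46, -18] -> [-18, 46, 35, 32, 8, -40, 17, 4] -> [46, 35, 32, 17, 8, 4, -18, -40] -> [35, 17] -> [35, 17] -> 52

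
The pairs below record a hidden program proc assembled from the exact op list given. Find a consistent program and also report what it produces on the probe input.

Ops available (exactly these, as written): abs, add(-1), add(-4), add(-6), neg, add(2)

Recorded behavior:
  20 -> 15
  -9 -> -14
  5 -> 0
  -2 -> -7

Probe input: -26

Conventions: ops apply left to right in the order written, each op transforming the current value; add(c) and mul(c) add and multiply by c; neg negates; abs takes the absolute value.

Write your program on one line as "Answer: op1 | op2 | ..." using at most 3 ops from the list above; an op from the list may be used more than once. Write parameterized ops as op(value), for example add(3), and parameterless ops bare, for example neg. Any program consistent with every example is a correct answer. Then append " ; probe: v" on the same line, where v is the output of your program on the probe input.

add(-4) | add(-1) ; probe: -31

Check, running the answer program on each example:
  20 -> 16 -> 15
  -9 -> -13 -> -14
  5 -> 1 -> 0
  -2 -> -6 -> -7
  probe: -26 -> -30 -> -31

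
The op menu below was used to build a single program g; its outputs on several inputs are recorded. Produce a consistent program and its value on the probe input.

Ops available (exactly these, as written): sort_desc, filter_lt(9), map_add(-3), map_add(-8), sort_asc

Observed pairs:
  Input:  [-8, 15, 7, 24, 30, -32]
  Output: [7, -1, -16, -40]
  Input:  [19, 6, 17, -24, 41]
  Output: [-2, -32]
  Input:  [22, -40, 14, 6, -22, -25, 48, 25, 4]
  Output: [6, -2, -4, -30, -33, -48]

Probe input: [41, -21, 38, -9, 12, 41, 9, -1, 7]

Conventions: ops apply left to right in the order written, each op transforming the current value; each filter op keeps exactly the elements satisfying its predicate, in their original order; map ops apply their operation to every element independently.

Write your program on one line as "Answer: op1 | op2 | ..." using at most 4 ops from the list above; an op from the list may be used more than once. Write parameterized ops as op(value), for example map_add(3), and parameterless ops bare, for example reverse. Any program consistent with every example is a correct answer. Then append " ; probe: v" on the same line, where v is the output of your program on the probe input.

map_add(-8) | sort_desc | filter_lt(9) ; probe: [4, 1, -1, -9, -17, -29]

Check, running the answer program on each example:
  [-8, 15, 7, 24, 30, -32] -> [-16, 7, -1, 16, 22, -40] -> [22, 16, 7, -1, -16, -40] -> [7, -1, -16, -40]
  [19, 6, 17, -24, 41] -> [11, -2, 9, -32, 33] -> [33, 11, 9, -2, -32] -> [-2, -32]
  [22, -40, 14, 6, -22, -25, 48, 25, 4] -> [14, -48, 6, -2, -30, -33, 40, 17, -4] -> [40, 17, 14, 6, -2, -4, -30, -33, -48] -> [6, -2, -4, -30, -33, -48]
  probe: [41, -21, 38, -9, 12, 41, 9, -1, 7] -> [33, -29, 30, -17, 4, 33, 1, -9, -1] -> [33, 33, 30, 4, 1, -1, -9, -17, -29] -> [4, 1, -1, -9, -17, -29]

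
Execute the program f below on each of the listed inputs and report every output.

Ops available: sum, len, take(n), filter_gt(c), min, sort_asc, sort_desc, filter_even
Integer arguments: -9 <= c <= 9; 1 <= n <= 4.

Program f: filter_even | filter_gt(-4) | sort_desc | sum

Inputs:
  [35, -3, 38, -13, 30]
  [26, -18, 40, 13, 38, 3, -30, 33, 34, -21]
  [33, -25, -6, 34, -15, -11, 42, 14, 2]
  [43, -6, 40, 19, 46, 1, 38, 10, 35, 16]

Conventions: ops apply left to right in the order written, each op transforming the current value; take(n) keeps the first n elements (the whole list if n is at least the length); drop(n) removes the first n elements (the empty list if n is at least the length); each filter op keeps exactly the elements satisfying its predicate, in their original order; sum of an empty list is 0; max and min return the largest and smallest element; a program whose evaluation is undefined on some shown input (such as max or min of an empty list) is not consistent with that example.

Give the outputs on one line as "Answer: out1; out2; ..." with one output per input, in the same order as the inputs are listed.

68; 138; 92; 150

Execution, op by op:
  [35, -3, 38, -13, 30] -> [38, 30] -> [38, 30] -> [38, 30] -> 68
  [26, -18, 40, 13, 38, 3, -30, 33, 34, -21] -> [26, -18, 40, 38, -30, 34] -> [26, 40, 38, 34] -> [40, 38, 34, 26] -> 138
  [33, -25, -6, 34, -15, -11, 42, 14, 2] -> [-6, 34, 42, 14, 2] -> [34, 42, 14, 2] -> [42, 34, 14, 2] -> 92
  [43, -6, 40, 19, 46, 1, 38, 10, 35, 16] -> [-6, 40, 46, 38, 10, 16] -> [40, 46, 38, 10, 16] -> [46, 40, 38, 16, 10] -> 150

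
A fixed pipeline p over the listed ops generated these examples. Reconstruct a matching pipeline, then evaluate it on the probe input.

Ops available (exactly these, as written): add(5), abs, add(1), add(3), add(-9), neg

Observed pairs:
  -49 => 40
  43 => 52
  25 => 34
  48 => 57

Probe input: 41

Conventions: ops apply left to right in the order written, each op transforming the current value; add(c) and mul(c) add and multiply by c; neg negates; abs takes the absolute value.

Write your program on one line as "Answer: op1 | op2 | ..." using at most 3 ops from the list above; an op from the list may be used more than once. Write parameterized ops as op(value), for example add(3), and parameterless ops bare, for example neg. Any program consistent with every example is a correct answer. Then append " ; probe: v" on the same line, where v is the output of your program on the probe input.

neg | add(-9) | abs ; probe: 50

Check, running the answer program on each example:
  -49 -> 49 -> 40 -> 40
  43 -> -43 -> -52 -> 52
  25 -> -25 -> -34 -> 34
  48 -> -48 -> -57 -> 57
  probe: 41 -> -41 -> -50 -> 50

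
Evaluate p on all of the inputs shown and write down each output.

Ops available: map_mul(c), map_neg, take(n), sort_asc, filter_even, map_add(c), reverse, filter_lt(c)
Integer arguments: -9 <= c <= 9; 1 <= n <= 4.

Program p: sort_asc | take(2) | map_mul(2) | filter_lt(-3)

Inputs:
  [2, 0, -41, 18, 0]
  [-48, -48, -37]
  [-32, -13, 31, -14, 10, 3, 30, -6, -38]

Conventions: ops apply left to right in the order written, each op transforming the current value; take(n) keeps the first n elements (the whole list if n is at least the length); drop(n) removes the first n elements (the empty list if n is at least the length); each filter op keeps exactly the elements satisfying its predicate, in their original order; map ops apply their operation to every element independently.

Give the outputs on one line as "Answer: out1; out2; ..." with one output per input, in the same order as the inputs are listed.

[-82]; [-96, -96]; [-76, -64]

Execution, op by op:
  [2, 0, -41, 18, 0] -> [-41, 0, 0, 2, 18] -> [-41, 0] -> [-82, 0] -> [-82]
  [-48, -48, -37] -> [-48, -48, -37] -> [-48, -48] -> [-96, -96] -> [-96, -96]
  [-32, -13, 31, -14, 10, 3, 30, -6, -38] -> [-38, -32, -14, -13, -6, 3, 10, 30, 31] -> [-38, -32] -> [-76, -64] -> [-76, -64]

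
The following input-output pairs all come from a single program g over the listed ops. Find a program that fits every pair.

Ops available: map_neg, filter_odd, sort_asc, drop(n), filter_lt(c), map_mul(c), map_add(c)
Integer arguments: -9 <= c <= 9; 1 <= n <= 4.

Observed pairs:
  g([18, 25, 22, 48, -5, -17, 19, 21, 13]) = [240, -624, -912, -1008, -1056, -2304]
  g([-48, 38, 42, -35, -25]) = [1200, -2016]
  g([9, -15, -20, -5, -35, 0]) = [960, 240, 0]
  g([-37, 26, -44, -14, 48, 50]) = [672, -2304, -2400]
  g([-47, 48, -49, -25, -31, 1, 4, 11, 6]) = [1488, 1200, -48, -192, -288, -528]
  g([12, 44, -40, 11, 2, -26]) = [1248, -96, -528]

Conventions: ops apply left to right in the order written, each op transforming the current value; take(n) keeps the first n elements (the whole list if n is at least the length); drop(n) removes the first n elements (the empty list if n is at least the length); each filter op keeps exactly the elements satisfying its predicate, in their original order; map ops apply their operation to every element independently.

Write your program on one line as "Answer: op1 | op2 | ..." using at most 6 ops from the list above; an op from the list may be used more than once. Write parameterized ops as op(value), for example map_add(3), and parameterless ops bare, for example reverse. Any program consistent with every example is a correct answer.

drop(2) | sort_asc | map_mul(8) | drop(1) | map_mul(-6)

Check, running the answer program on each example:
  [18, 25, 22, 48, -5, -17, 19, 21, 13] -> [22, 48, -5, -17, 19, 21, 13] -> [-17, -5, 13, 19, 21, 22, 48] -> [-136, -40, 104, 152, 168, 176, 384] -> [-40, 104, 152, 168, 176, 384] -> [240, -624, -912, -1008, -1056, -2304]
  [-48, 38, 42, -35, -25] -> [42, -35, -25] -> [-35, -25, 42] -> [-280, -200, 336] -> [-200, 336] -> [1200, -2016]
  [9, -15, -20, -5, -35, 0] -> [-20, -5, -35, 0] -> [-35, -20, -5, 0] -> [-280, -160, -40, 0] -> [-160, -40, 0] -> [960, 240, 0]
  [-37, 26, -44, -14, 48, 50] -> [-44, -14, 48, 50] -> [-44, -14, 48, 50] -> [-352, -112, 384, 400] -> [-112, 384, 400] -> [672, -2304, -2400]
  [-47, 48, -49, -25, -31, 1, 4, 11, 6] -> [-49, -25, -31, 1, 4, 11, 6] -> [-49, -31, -25, 1, 4, 6, 11] -> [-392, -248, -200, 8, 32, 48, 88] -> [-248, -200, 8, 32, 48, 88] -> [1488, 1200, -48, -192, -288, -528]
  [12, 44, -40, 11, 2, -26] -> [-40, 11, 2, -26] -> [-40, -26, 2, 11] -> [-320, -208, 16, 88] -> [-208, 16, 88] -> [1248, -96, -528]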